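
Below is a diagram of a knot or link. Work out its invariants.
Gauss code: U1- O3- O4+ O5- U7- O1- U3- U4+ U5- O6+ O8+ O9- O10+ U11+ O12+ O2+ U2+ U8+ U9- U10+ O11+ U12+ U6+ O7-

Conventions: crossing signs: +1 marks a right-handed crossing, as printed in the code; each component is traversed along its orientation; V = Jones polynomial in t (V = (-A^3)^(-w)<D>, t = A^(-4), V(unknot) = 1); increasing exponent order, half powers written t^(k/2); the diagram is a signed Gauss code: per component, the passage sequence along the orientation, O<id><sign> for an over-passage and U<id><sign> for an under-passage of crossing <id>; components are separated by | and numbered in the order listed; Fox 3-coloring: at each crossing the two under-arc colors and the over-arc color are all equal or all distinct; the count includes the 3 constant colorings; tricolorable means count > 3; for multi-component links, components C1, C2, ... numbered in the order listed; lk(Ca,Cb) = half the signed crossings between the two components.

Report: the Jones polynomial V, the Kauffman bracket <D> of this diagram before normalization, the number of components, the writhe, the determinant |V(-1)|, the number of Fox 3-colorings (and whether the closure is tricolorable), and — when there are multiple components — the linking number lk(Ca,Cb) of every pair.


Jones polynomial: V(t) = -t^-3 + t^-2 - t^-1 + 3 - t + t^2 - t^3
<D> = -A^-6 + A^-2 - A^2 + 3A^6 - A^10 + A^14 - A^18; writhe +2
components 1, writhe +2 (12 crossings)
3-colorings: 27 of 3^12, det 9 — tricolorable
note: the span of V is 6, forcing >= 6 crossings in any diagram


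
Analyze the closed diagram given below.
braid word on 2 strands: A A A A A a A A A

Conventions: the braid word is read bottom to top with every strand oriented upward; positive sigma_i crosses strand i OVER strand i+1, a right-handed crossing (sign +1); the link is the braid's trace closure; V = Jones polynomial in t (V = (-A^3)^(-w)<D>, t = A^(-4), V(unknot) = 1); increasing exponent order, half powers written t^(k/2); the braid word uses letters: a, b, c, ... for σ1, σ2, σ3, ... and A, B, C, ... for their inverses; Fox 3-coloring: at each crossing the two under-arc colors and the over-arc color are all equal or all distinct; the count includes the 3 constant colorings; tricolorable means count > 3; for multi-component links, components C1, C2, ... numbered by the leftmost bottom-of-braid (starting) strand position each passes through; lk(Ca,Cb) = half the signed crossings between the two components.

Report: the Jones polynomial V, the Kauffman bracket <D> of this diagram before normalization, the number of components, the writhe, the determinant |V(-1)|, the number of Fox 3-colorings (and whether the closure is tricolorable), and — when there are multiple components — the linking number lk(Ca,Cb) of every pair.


V(t) = -t^-10 + t^-9 - t^-8 + t^-7 - t^-6 + t^-5 + t^-3
bracket: -A^-9 - A^-1 + A^3 - A^7 + A^11 - A^15 + A^19, w = -7
1 component, writhe -7, over 9 crossings
det 7, colorings 3 of 3^9 — not tricolorable
observation: a (2,7) torus form — a single generator 7 times


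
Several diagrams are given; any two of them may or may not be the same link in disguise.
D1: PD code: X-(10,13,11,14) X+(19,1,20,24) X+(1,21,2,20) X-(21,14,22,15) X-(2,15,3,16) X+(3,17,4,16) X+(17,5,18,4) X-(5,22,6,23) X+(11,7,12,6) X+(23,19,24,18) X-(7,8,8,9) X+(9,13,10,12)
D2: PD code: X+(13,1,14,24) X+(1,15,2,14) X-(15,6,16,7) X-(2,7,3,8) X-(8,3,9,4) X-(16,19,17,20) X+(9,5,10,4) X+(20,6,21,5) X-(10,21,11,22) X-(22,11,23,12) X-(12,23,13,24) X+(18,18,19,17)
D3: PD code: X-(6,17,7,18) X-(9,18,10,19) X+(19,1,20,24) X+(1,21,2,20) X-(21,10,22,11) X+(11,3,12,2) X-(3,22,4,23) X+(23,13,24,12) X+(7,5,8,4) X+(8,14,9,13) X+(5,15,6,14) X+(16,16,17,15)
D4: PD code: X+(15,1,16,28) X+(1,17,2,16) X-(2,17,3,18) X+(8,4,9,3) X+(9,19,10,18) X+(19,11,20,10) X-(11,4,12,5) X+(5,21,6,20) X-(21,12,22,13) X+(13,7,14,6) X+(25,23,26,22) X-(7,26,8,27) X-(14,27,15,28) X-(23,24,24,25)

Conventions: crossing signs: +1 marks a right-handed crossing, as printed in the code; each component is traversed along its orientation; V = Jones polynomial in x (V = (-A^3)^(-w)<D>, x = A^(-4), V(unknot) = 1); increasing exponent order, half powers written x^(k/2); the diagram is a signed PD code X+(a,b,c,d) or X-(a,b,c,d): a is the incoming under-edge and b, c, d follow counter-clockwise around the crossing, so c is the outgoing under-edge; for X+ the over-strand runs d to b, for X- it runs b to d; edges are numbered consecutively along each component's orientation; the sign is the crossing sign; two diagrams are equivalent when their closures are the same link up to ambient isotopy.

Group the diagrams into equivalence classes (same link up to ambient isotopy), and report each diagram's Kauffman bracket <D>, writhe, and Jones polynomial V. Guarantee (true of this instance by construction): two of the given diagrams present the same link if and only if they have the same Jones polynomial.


equivalence classes: {D1, D3, D4} | {D2}
D1 (bracket A^-14 - 2A^-10 + 2A^-6 - 2A^-2 + 2A^2 - A^6 + A^10; 12 crossings at w = +2): V = x^-1 - 1 + 2x - 2x^2 + 2x^3 - 2x^4 + x^5
V(D2) = 1  (w -2, c 12, <D> = A^-6)
V(D3) = x^-1 - 1 + 2x - 2x^2 + 2x^3 - 2x^4 + x^5  [12 crossings, <D> = A^-8 - 2A^-4 + 2 - 2A^4 + 2A^8 - A^12 + A^16, w = +4]
D4 (bracket A^-14 - 2A^-10 + 2A^-6 - 2A^-2 + 2A^2 - A^6 + A^10; 14 crossings at w = +2): V = x^-1 - 1 + 2x - 2x^2 + 2x^3 - 2x^4 + x^5
observation: comparing 4 Jones polynomials yields 2 groups


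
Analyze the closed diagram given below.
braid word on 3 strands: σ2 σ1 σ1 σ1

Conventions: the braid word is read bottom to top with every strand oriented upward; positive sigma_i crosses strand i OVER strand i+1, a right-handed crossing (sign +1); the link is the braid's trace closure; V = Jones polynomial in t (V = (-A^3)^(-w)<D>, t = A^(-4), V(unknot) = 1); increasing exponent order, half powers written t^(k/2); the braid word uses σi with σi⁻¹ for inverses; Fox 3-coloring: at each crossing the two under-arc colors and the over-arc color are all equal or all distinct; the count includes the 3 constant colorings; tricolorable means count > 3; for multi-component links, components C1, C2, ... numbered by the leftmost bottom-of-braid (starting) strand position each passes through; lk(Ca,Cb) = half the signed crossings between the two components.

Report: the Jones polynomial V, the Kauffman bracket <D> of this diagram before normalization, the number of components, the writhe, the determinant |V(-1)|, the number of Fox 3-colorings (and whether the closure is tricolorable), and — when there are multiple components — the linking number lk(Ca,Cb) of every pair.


Jones polynomial: V(t) = t + t^3 - t^4
<D> = -A^-4 + 1 + A^8; writhe +4
components 1, writhe +4 (4 crossings)
3-colorings: 9 of 3^4, det 3 — tricolorable
note: V spans 3 powers of t: at least 3 crossings in any diagram


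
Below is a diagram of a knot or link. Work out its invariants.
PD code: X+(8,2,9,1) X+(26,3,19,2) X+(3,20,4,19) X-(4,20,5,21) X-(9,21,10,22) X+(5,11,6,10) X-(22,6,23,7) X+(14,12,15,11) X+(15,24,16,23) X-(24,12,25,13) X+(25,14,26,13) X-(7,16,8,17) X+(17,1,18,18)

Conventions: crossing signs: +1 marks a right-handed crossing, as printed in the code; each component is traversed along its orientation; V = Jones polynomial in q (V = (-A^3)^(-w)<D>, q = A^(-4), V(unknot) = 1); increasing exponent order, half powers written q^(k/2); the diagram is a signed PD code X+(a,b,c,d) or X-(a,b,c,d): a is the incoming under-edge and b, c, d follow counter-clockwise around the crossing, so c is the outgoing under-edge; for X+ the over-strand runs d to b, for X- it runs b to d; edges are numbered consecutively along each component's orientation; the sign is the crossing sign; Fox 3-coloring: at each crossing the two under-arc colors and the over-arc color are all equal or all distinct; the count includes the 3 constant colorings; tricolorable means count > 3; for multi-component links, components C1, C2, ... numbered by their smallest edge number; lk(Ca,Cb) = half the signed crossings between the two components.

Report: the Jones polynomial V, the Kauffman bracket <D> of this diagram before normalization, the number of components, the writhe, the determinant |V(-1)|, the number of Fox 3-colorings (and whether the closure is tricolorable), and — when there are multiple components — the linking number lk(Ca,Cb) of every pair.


Jones polynomial: V(q) = -q^(-3/2) + q^(-1/2) - 2q^(1/2) + q^(3/2) - 2q^(5/2) + q^(7/2)
<D> = -A^-5 + 2A^-1 - A^3 + 2A^7 - A^11 + A^15; writhe +3
components 2, writhe +3 (13 crossings)
linking number lk(C1,C2) = 0
3-colorings: 3 of 3^13, det 8 — not tricolorable
note: the span of V is 5, within the link bound 13 + 2 - 1


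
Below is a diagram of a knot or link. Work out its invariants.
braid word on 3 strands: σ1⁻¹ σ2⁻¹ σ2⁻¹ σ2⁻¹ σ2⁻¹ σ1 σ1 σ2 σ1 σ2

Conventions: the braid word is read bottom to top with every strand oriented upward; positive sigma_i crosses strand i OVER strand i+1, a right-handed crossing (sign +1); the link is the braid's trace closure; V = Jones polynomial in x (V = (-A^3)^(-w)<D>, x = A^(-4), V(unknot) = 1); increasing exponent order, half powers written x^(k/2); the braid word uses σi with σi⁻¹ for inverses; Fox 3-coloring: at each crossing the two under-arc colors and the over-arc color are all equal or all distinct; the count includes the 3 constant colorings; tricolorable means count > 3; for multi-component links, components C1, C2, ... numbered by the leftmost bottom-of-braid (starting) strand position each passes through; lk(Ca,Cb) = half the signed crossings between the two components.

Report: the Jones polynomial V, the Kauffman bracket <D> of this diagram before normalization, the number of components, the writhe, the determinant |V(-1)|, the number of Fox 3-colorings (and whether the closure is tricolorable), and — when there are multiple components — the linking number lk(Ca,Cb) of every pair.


V(x) = -x^-3 + x^-2 - x^-1 + 3 - x + x^2 - x^3
bracket: -A^-12 + A^-8 - A^-4 + 3 - A^4 + A^8 - A^12, w = 0
1 component, writhe 0, over 10 crossings
det 9, colorings 27 of 3^10 — tricolorable
observation: |V(-1)| = 9: so tricolorable, since 3 divides 9


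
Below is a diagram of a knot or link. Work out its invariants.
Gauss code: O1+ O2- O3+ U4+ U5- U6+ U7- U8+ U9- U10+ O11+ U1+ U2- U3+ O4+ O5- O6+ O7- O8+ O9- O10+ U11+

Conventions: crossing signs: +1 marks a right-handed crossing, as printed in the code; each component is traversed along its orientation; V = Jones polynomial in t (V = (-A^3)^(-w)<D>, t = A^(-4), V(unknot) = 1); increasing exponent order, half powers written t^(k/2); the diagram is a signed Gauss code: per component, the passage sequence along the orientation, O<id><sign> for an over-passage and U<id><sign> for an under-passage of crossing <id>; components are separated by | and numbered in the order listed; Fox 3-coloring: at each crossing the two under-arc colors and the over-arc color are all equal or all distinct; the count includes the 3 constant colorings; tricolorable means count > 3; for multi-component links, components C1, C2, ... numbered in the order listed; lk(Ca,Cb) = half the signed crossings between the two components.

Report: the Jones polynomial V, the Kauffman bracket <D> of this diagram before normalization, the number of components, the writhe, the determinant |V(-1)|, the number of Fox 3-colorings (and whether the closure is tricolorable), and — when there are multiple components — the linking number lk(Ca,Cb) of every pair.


V = t + t^3 - t^4
<D> = A^-7 - A^-3 - A^5 (w = +3)
1 component over 11 crossings, w = +3
9 Fox colorings among 3^11, |V(-1)| = 3: tricolorable
why: w = +3 (over 11 crossings) is diagram-only; (-A^3)^(-3) removes it from V


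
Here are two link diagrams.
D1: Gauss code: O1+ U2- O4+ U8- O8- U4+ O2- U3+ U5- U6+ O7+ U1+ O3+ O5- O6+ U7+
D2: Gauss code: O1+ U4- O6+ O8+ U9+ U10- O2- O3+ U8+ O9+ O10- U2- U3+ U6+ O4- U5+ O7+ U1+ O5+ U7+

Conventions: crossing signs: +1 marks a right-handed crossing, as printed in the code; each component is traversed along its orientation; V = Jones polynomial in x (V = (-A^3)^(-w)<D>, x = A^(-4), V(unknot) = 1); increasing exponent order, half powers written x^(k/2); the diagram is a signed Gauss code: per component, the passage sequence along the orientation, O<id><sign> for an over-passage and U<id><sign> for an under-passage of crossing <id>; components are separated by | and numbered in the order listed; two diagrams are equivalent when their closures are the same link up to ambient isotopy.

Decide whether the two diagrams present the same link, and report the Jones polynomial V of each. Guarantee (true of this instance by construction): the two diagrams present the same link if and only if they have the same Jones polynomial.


same link: yes
V(D1) = x + x^3 - x^4  [8 crossings, <D> = -A^-10 + A^-6 + A^2, w = +2]
D2 (bracket -A^-4 + 1 + A^8; 10 crossings at w = +4): V = x + x^3 - x^4
note: from 8 to 10 crossings by R-moves: one link, two diagrams


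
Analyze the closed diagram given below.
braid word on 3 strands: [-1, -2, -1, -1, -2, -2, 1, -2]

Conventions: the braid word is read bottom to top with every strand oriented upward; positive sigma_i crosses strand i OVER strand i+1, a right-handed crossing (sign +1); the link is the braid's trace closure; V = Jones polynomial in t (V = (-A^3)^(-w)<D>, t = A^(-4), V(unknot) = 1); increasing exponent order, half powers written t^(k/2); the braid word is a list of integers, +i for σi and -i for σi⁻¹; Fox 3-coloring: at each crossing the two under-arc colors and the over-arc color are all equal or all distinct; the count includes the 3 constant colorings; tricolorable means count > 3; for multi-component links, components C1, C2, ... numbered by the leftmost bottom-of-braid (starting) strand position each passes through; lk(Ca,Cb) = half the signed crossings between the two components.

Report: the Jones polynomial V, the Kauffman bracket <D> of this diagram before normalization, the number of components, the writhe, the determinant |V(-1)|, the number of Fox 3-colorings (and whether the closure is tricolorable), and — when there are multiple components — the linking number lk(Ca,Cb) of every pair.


V(t) = t^-8 - 2t^-7 + t^-6 - 2t^-5 + 2t^-4 + t^-2
bracket: A^-10 + 2A^-2 - 2A^2 + A^6 - 2A^10 + A^14, w = -6
1 component, writhe -6, over 8 crossings
det 9, colorings 27 of 3^8 — tricolorable
observation: w = -6 (over 8 crossings) is diagram-only; (-A^3)^(6) removes it from V


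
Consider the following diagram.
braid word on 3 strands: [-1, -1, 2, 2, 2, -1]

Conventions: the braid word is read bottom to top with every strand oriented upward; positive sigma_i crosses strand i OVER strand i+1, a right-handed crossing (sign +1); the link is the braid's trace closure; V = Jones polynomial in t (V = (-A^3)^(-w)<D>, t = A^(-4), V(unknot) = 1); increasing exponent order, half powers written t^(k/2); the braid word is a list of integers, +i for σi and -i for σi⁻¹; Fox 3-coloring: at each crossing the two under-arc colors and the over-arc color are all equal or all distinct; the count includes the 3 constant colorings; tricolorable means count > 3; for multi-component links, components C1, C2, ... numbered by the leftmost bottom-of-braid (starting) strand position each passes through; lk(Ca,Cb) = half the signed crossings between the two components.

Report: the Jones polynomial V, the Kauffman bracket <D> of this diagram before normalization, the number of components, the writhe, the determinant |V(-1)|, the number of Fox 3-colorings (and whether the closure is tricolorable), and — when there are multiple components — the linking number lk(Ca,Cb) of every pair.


Jones polynomial: V(t) = -t^-3 + t^-2 - t^-1 + 3 - t + t^2 - t^3
<D> = -A^-12 + A^-8 - A^-4 + 3 - A^4 + A^8 - A^12; writhe 0
components 1, writhe 0 (6 crossings)
3-colorings: 27 of 3^6, det 9 — tricolorable
note: w = 0 (over 6 crossings) is diagram-only; (-A^3)^(0) removes it from V


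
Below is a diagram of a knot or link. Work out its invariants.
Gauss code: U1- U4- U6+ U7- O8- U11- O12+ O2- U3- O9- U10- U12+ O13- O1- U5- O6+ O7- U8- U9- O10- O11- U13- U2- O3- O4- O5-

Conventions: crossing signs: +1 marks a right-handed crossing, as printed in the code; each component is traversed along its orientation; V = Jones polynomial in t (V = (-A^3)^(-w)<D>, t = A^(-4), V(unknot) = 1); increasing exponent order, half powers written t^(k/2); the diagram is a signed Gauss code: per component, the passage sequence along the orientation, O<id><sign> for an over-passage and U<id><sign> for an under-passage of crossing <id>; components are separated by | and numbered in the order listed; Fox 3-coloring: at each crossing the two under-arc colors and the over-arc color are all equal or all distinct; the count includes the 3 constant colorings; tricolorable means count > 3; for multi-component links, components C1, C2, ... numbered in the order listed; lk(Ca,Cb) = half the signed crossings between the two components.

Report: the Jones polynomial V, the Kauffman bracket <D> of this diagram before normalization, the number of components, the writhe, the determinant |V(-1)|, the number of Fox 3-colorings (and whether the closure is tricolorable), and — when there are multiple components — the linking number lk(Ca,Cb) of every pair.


V = -t^-11 + t^-10 - t^-9 + t^-8 - t^-7 + t^-6 + t^-3
<D> = -A^-15 - A^-3 + A - A^5 + A^9 - A^13 + A^17 (w = -9)
1 component over 13 crossings, w = -9
3 Fox colorings among 3^13, |V(-1)| = 5: not tricolorable
why: V spans 8 powers of t: at least 8 crossings in any diagram


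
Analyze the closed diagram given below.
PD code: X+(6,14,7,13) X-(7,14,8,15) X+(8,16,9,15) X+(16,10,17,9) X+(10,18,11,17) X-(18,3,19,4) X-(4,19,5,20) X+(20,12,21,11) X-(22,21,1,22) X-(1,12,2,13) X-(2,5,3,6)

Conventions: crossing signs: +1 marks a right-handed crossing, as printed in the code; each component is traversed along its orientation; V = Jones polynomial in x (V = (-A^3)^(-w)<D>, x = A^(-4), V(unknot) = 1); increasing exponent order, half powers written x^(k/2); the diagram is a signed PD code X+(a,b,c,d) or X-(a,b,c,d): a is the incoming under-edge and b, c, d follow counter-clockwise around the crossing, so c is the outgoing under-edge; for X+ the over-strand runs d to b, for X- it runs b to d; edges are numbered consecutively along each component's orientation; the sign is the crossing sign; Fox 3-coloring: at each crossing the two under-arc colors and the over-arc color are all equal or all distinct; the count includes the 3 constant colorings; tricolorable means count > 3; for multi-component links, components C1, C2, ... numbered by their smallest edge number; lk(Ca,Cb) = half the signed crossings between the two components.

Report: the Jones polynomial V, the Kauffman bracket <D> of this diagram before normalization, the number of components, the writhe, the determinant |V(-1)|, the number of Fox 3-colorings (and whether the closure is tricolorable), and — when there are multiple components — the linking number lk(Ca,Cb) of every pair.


Jones polynomial: V(x) = -x^-3 + x^-2 - x^-1 + 3 - x + x^2 - x^3
<D> = A^-15 - A^-11 + A^-7 - 3A^-3 + A - A^5 + A^9; writhe -1
components 1, writhe -1 (11 crossings)
3-colorings: 27 of 3^11, det 9 — tricolorable
note: palindromic: swapping x for 1/x fixes V


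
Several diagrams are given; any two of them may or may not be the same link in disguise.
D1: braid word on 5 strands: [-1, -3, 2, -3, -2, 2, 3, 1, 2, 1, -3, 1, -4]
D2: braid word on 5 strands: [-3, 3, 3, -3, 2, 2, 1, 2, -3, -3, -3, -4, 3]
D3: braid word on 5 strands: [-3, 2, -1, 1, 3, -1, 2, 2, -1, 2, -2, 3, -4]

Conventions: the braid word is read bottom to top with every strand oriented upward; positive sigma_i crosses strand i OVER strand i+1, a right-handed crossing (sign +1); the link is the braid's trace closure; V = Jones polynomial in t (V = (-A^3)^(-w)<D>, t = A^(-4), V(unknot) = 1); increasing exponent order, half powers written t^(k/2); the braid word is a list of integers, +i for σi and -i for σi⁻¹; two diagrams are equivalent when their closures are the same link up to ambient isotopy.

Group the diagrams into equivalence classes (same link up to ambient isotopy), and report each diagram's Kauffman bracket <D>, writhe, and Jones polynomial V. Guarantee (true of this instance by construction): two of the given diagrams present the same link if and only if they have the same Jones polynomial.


classes: {D1, D2} | {D3}
V(D1) = -t^(-3/2) - 2t^(1/2) + t^(3/2) - t^(5/2) + t^(7/2)  [13 crossings, <D> = -A^-11 + A^-7 - A^-3 + 2A + A^9, w = +1]
V(D2) = -t^(-3/2) - 2t^(1/2) + t^(3/2) - t^(5/2) + t^(7/2)  [13 crossings, <D> = -A^-11 + A^-7 - A^-3 + 2A + A^9, w = +1]
D3 (bracket -A^-11 + 2A^-7 - A^-3 + 2A - A^5 + A^9; 13 crossings at w = +1): V = -t^(-3/2) + t^(-1/2) - 2t^(1/2) + t^(3/2) - 2t^(5/2) + t^(7/2)
note: V(t) takes 2 values over 3 diagrams, fixing the grouping


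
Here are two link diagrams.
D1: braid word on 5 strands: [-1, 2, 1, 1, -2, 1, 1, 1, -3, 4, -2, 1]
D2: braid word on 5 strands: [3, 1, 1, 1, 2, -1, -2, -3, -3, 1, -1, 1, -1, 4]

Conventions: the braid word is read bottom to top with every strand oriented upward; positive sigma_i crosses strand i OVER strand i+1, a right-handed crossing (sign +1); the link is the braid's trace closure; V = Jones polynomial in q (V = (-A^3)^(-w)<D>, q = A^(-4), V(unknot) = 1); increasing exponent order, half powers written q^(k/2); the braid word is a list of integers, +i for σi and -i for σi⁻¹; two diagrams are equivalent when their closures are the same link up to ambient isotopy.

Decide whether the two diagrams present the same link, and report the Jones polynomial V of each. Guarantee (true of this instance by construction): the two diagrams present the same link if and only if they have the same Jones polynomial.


equivalent: no
D1 (bracket -A^-16 + A^-12 - A^-8 + A^-4 + A^4; 12 crossings at w = +4): V = q^2 + q^4 - q^5 + q^6 - q^7
V(D2) = q + q^3 - q^4  (w +2, c 14, <D> = -A^-10 + A^-6 + A^2)
key observation: comparing 2 Jones polynomials yields 2 groups


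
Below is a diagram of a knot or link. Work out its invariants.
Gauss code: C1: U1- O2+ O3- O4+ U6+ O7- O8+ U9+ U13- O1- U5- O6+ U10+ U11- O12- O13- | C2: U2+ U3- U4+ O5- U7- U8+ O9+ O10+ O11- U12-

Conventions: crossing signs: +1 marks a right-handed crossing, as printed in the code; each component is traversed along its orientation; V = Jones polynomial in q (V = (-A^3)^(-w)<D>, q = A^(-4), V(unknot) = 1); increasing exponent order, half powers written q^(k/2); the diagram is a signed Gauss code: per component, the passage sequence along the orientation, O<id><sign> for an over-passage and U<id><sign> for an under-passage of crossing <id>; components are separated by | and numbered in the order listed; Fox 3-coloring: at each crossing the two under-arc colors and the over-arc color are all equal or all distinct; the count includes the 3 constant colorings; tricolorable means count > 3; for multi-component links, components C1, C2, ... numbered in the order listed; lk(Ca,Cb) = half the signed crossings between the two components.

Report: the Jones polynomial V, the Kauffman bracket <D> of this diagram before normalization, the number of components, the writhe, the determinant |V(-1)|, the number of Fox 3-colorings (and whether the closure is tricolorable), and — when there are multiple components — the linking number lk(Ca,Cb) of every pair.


V = q^(-7/2) - 2q^(-5/2) + q^(-3/2) - 2q^(-1/2) + q^(1/2) - q^(3/2)
<D> = A^-9 - A^-5 + 2A^-1 - A^3 + 2A^7 - A^11 (w = -1)
2 components over 13 crossings, w = -1
lk(C1,C2): 0
3 Fox colorings among 3^13, |V(-1)| = 8: not tricolorable
why: |V(-1)| = 8: so not tricolorable, since 3 does not divide 8


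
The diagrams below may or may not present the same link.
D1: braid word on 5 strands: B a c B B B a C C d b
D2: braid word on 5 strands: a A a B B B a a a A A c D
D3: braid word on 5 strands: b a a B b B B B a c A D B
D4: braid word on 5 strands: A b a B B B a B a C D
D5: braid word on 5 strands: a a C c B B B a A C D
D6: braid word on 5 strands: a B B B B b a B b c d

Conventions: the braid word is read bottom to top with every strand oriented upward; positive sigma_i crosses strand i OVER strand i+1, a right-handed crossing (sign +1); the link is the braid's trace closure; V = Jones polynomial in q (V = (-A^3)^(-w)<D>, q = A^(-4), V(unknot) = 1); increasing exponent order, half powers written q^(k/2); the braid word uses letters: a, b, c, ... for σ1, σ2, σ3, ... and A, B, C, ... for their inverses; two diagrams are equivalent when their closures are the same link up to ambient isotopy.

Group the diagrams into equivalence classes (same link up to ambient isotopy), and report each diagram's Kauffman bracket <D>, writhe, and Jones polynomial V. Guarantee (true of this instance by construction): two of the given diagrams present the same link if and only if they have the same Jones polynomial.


classes: {D1, D2, D3, D4, D5, D6}
V(D1) = q^(-7/2) - q^(-5/2) + q^(-3/2) - 2q^(-1/2) - q^(3/2)  [11 crossings, <D> = A^-9 + 2A^-1 - A^3 + A^7 - A^11, w = -1]
V(D2) = q^(-7/2) - q^(-5/2) + q^(-3/2) - 2q^(-1/2) - q^(3/2)  [13 crossings, <D> = A^-9 + 2A^-1 - A^3 + A^7 - A^11, w = -1]
V(D3) = q^(-7/2) - q^(-5/2) + q^(-3/2) - 2q^(-1/2) - q^(3/2)  (w -1, c 13, <D> = A^-9 + 2A^-1 - A^3 + A^7 - A^11)
V(D4) = q^(-7/2) - q^(-5/2) + q^(-3/2) - 2q^(-1/2) - q^(3/2)  [11 crossings, <D> = A^-15 + 2A^-7 - A^-3 + A - A^5, w = -3]
V(D5) = q^(-7/2) - q^(-5/2) + q^(-3/2) - 2q^(-1/2) - q^(3/2)  [11 crossings, <D> = A^-15 + 2A^-7 - A^-3 + A - A^5, w = -3]
V(D6) = q^(-7/2) - q^(-5/2) + q^(-3/2) - 2q^(-1/2) - q^(3/2)  [11 crossings, <D> = A^-3 + 2A^5 - A^9 + A^13 - A^17, w = +1]
note: one V(q) for all 6 diagrams — one class (guaranteed)


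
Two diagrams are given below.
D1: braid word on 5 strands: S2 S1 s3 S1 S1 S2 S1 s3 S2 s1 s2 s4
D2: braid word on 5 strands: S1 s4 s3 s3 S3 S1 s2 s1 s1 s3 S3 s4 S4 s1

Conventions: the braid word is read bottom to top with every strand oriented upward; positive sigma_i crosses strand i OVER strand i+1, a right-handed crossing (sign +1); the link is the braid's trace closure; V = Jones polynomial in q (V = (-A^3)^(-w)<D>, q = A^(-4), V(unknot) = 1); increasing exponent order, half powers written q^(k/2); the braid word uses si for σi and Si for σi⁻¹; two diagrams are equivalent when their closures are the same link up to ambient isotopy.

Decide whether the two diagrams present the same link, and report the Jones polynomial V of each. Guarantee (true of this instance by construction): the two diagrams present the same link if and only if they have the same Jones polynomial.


same link: no
V(D1) = q^-5 - 2q^-4 + 2q^-3 - 2q^-2 + 2q^-1 - 1 + q  [12 crossings, <D> = A^-10 - A^-6 + 2A^-2 - 2A^2 + 2A^6 - 2A^10 + A^14, w = -2]
V(D2) = 1  (w +4, c 14, <D> = A^12)
note: V(q) takes 2 values over 2 diagrams, fixing the grouping


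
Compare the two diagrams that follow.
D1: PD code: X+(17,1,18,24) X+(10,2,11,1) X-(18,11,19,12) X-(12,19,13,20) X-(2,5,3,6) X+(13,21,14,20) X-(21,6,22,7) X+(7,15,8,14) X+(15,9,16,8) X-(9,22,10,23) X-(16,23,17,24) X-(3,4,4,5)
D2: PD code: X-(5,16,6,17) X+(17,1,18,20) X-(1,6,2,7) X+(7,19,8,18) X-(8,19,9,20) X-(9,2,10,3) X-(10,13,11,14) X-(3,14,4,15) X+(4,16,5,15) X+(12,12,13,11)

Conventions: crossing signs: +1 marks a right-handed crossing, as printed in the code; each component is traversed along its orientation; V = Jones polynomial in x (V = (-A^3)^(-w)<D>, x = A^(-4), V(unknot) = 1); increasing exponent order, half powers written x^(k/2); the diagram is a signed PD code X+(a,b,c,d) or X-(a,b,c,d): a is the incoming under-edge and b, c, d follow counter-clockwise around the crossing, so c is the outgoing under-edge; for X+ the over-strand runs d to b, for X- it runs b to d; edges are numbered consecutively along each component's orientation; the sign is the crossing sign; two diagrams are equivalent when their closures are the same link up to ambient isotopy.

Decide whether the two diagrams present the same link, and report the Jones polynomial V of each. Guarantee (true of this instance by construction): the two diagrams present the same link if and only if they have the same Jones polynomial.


same link: no
V(D1) = 1  [12 crossings, <D> = A^-6, w = -2]
D2 (bracket A^-2 + A^6 - A^10; 10 crossings at w = -2): V = -x^-4 + x^-3 + x^-1
note: 2 classes among 2 diagrams; unequal V(x) rules out equality


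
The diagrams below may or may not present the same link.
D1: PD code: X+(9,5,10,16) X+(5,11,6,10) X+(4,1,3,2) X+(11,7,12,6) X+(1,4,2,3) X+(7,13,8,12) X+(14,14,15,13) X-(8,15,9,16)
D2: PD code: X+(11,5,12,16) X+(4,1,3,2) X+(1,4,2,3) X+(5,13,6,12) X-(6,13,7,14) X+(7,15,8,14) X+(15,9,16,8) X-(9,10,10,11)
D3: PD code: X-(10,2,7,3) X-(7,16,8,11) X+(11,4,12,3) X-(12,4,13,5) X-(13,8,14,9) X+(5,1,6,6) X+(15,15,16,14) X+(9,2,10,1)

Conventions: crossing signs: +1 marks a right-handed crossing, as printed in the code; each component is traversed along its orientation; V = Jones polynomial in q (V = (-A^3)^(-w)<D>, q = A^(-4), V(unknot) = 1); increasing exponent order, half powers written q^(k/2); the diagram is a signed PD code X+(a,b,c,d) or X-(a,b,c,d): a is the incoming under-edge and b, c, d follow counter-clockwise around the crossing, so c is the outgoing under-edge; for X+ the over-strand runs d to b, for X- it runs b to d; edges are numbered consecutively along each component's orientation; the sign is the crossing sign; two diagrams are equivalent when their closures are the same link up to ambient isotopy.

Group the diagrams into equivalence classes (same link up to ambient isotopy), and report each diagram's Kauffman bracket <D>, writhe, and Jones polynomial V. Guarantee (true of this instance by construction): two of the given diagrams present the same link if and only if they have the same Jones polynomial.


equivalence classes: {D1, D2} | {D3}
D1 (bracket -A^-10 + A^2 + 2A^6 + A^10 + A^14; 8 crossings at w = +6): V = q + q^2 + 2q^3 + q^4 - q^7
V(D2) = q + q^2 + 2q^3 + q^4 - q^7  [8 crossings, <D> = -A^-16 + A^-4 + 2 + A^4 + A^8, w = +4]
V(D3) = q^-3 + q^-2 + q^-1 + 1  [8 crossings, <D> = 1 + A^4 + A^8 + A^12, w = 0]
key observation: 2 values of V(q) split the 3 diagrams


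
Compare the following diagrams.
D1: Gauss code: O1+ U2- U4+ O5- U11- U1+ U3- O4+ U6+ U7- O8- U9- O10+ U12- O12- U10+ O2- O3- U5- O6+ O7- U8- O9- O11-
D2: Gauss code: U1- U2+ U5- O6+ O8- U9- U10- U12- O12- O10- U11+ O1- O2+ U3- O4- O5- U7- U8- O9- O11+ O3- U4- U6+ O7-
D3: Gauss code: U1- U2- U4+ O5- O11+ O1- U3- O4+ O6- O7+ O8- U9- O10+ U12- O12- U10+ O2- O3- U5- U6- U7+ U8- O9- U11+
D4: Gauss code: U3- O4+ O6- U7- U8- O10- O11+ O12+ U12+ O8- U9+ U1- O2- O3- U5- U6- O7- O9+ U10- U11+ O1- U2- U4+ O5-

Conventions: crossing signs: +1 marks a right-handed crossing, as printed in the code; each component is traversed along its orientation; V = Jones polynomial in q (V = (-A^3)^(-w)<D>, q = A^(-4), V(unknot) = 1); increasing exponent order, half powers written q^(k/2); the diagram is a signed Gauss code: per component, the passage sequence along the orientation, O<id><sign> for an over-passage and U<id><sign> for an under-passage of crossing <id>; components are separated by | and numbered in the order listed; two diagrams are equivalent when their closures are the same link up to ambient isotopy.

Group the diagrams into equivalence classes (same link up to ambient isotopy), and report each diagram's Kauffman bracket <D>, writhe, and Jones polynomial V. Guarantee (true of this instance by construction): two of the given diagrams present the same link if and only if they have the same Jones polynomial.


classes: {D1, D2, D3, D4}
V(D1) = -q^-6 + q^-5 - q^-4 + 2q^-3 - q^-2 + q^-1  [12 crossings, <D> = A^-8 - A^-4 + 2 - A^4 + A^8 - A^12, w = -4]
D2 (bracket A^-14 - A^-10 + 2A^-6 - A^-2 + A^2 - A^6; 12 crossings at w = -6): V = -q^-6 + q^-5 - q^-4 + 2q^-3 - q^-2 + q^-1
V(D3) = -q^-6 + q^-5 - q^-4 + 2q^-3 - q^-2 + q^-1  [12 crossings, <D> = A^-8 - A^-4 + 2 - A^4 + A^8 - A^12, w = -4]
V(D4) = -q^-6 + q^-5 - q^-4 + 2q^-3 - q^-2 + q^-1  (w -4, c 12, <D> = A^-8 - A^-4 + 2 - A^4 + A^8 - A^12)
note: one V(q) for all 4 diagrams — one class (guaranteed)


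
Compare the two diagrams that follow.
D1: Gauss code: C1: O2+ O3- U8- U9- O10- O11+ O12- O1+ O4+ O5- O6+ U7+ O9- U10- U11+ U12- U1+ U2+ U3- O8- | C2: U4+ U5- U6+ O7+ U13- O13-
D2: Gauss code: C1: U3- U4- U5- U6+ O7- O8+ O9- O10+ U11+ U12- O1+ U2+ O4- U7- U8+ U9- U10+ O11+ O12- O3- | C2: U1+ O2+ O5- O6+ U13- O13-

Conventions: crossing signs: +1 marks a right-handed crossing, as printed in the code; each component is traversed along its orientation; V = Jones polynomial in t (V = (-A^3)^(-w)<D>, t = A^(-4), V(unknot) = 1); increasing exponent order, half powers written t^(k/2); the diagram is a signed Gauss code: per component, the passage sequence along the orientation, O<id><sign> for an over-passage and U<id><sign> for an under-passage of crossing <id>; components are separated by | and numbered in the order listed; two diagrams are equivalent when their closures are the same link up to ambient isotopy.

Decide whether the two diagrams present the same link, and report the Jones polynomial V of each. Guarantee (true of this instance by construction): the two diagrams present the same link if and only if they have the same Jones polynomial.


equivalent: yes
D1 (bracket A^-13 + A^-5; 13 crossings at w = -1): V = -t^(1/2) - t^(5/2)
D2 (bracket A^-13 + A^-5; 13 crossings at w = -1): V = -t^(1/2) - t^(5/2)
key observation: all 2 diagrams share one V(t), hence one class


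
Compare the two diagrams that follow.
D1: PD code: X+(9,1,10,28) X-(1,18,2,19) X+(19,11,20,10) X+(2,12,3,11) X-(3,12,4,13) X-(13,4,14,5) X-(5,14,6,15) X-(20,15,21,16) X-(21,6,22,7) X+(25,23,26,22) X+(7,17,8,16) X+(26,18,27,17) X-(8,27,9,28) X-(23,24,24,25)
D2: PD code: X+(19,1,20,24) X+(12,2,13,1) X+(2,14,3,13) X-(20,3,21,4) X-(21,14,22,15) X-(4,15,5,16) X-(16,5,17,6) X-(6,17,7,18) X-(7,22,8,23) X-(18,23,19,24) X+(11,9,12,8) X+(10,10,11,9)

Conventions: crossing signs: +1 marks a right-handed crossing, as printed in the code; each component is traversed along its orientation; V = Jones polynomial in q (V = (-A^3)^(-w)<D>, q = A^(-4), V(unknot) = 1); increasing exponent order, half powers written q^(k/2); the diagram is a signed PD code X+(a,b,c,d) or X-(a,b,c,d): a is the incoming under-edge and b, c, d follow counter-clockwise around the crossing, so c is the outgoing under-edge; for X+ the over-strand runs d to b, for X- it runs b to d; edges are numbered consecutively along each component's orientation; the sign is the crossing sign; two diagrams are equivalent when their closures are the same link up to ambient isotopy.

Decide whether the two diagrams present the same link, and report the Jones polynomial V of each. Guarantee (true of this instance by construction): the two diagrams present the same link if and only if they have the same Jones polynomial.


equivalent: no
V(D1) = 1  (w -2, c 14, <D> = A^-6)
D2 (bracket A^-2 + A^6 - A^10; 12 crossings at w = -2): V = -q^-4 + q^-3 + q^-1
why: V(q) takes 2 values over 2 diagrams, fixing the grouping


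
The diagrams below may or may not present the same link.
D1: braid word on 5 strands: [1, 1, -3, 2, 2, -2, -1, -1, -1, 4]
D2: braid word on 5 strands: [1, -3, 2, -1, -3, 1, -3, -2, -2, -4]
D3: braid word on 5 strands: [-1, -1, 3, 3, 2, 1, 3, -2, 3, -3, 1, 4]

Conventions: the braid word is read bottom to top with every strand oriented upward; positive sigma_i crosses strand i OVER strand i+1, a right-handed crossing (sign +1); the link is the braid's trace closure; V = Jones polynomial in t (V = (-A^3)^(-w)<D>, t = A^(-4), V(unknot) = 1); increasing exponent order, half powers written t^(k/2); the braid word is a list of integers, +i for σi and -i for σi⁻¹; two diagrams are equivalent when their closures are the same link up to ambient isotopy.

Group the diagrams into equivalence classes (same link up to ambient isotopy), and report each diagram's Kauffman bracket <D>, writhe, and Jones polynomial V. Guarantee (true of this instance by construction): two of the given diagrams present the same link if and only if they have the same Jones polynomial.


grouping into links: {D1} | {D2} | {D3}
V(D1) = 1  (w 0, c 10, <D> = 1)
V(D2) = -t^-6 + t^-5 - t^-4 + 2t^-3 - t^-2 + t^-1  [10 crossings, <D> = A^-8 - A^-4 + 2 - A^4 + A^8 - A^12, w = -4]
V(D3) = t + t^3 - t^4  [12 crossings, <D> = -A^-4 + 1 + A^8, w = +4]
why: V(t) takes 3 values over 3 diagrams, fixing the grouping


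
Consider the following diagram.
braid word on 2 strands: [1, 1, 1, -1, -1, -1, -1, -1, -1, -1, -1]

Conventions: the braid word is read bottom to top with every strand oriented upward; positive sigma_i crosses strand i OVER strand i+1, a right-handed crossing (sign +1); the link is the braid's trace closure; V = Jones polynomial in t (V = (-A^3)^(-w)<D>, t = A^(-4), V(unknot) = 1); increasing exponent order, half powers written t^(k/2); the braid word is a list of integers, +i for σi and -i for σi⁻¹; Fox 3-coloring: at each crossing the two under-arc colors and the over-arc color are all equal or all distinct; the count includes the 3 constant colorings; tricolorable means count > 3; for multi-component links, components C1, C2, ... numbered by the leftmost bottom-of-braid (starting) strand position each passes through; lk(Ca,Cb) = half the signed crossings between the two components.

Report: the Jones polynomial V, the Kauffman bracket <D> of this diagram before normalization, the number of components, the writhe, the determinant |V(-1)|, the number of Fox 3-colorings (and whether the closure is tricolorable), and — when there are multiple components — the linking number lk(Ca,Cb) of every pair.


V = -t^-7 + t^-6 - t^-5 + t^-4 + t^-2
<D> = -A^-7 - A + A^5 - A^9 + A^13 (w = -5)
1 component over 11 crossings, w = -5
3 Fox colorings among 3^11, |V(-1)| = 5: not tricolorable
why: the span of V is 5, forcing >= 5 crossings in any diagram


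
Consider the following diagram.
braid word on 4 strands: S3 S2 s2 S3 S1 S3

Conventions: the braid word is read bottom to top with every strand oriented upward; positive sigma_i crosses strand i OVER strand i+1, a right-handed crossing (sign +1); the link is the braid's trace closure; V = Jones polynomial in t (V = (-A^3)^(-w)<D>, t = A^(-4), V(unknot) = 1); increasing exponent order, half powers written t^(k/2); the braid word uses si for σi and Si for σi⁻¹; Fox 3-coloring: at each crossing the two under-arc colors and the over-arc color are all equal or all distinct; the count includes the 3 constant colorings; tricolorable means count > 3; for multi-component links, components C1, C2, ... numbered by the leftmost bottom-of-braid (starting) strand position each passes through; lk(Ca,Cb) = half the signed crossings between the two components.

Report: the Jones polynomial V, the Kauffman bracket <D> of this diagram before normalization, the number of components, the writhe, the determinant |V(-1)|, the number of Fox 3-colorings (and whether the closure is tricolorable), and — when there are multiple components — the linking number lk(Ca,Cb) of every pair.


Jones polynomial: V(t) = t^(-9/2) - t^(-5/2) - t^(-3/2) - t^(-1/2)
<D> = -A^-10 - A^-6 - A^-2 + A^6; writhe -4
components 2, writhe -4 (6 crossings)
linking number lk(C1,C2) = 0
3-colorings: 27 of 3^6, det 0 — tricolorable
note: w = -4 (over 6 crossings) is diagram-only; (-A^3)^(4) removes it from V


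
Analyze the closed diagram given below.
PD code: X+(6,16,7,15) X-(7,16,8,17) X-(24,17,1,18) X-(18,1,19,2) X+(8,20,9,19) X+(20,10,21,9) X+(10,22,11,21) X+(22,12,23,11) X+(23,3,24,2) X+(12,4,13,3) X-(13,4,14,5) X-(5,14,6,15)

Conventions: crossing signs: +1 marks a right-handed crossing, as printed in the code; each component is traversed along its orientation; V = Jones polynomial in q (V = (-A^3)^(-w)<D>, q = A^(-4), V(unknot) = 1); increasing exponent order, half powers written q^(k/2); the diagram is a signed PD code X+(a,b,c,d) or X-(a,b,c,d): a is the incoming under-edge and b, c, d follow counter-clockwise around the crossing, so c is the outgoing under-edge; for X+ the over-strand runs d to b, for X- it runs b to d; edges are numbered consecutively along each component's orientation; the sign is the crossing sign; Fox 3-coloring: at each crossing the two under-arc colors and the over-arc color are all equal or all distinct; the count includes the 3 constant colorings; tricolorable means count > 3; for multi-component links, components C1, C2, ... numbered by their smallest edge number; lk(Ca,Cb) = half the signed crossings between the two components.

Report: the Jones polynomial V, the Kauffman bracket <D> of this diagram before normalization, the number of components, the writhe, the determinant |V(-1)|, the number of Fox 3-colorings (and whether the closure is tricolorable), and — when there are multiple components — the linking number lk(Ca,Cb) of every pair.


V = q^-1 - 1 + 2q - 2q^2 + 2q^3 - 2q^4 + q^5
<D> = A^-14 - 2A^-10 + 2A^-6 - 2A^-2 + 2A^2 - A^6 + A^10 (w = +2)
1 component over 12 crossings, w = +2
3 Fox colorings among 3^12, |V(-1)| = 11: not tricolorable
why: w = +2 shifts under R1 moves; the (-A^3)^(-2) factor cancels that in V
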